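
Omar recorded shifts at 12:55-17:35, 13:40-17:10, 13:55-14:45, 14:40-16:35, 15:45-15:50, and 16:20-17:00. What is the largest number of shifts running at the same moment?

4

Sweep endpoints in order; track running count of active intervals.
Peak of 4 reached at 14:40.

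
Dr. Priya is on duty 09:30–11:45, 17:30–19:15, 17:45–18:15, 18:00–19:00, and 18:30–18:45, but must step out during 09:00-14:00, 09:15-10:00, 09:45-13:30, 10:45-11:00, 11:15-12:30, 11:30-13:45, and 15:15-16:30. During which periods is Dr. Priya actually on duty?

Merge the first list: 09:30–11:45, 17:30–19:15.
Merge the second list: 09:00–14:00, 15:15–16:30.
09:30–11:45 lies entirely inside B → drops out.
17:30–19:15 is untouched.

17:30–19:15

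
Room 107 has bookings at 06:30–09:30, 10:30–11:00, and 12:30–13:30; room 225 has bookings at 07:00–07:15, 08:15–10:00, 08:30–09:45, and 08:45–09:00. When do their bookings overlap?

07:00–07:15, 08:15–09:30

B, merged: 07:00–07:15, 08:15–10:00.
06:30–09:30 ∩ B → 07:00–07:15, 08:15–09:30.
10:30–11:00 meets no B interval.
12:30–13:30 meets no B interval.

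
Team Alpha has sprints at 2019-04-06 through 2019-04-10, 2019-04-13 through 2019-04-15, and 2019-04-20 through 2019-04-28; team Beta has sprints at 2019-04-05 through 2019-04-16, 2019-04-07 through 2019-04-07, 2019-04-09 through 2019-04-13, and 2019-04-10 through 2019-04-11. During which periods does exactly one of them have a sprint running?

Second set merges to 2019-04-05 through 2019-04-16.
A but not B: 2019-04-20 through 2019-04-28.
B but not A: 2019-04-05 through 2019-04-05, 2019-04-11 through 2019-04-12, 2019-04-16 through 2019-04-16.
Combining gives A △ B.

2019-04-05 through 2019-04-05, 2019-04-11 through 2019-04-12, 2019-04-16 through 2019-04-16, 2019-04-20 through 2019-04-28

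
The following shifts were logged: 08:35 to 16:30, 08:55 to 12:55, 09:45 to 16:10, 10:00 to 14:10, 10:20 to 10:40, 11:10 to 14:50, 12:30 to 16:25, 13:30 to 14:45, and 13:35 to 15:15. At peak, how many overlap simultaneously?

7

Walk the sorted start/end points keeping a running depth.
The depth first hits 7 at 13:35.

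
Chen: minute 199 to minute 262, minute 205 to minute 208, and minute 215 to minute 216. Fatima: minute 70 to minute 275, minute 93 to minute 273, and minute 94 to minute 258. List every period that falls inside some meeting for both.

minute 199 to minute 262

Merge the first list: minute 199 to minute 262.
Merge the second list: minute 70 to minute 275.
minute 199 to minute 262 meets the second set on minute 199 to minute 262.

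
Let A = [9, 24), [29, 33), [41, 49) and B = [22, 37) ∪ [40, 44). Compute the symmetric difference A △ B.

[9, 22) ∪ [24, 29) ∪ [33, 37) ∪ [40, 41) ∪ [44, 49)

A \ B = [9, 22), [44, 49).
B \ A = [24, 29), [33, 37), [40, 41).
Union of the two gives the symmetric difference.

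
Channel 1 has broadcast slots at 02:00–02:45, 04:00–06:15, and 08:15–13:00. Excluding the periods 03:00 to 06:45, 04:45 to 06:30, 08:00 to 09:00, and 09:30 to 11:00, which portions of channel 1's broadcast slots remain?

02:00-02:45, 09:00-09:30, 11:00-13:00

Merge the second list: 03:00-06:45, 08:00-09:00, 09:30-11:00.
02:00-02:45: no B overlap → unchanged.
04:00-06:15: fully covered by B → removed.
08:15-13:00 minus B → 09:00-09:30, 11:00-13:00.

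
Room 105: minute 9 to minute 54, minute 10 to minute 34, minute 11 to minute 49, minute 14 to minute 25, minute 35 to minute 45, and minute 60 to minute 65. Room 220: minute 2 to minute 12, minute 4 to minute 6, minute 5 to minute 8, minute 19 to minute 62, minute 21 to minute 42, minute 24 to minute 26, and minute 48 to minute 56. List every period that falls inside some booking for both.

A, merged: minute 9 to minute 54, minute 60 to minute 65.
B, merged: minute 2 to minute 12, minute 19 to minute 62.
minute 9 to minute 54 overlaps B on minute 9 to minute 12, minute 19 to minute 54.
minute 60 to minute 65 overlaps B on minute 60 to minute 62.

minute 9 to minute 12, minute 19 to minute 54, minute 60 to minute 62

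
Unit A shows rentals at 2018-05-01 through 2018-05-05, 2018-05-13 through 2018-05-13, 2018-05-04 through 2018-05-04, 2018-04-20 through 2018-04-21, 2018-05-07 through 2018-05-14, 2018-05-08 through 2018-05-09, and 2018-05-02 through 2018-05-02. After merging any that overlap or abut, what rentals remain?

2018-04-20 through 2018-04-21, 2018-05-01 through 2018-05-05, 2018-05-07 through 2018-05-14

Sort by start: 2018-04-20 through 2018-04-21, 2018-05-01 through 2018-05-05, 2018-05-02 through 2018-05-02, 2018-05-04 through 2018-05-04, 2018-05-07 through 2018-05-14, 2018-05-08 through 2018-05-09, 2018-05-13 through 2018-05-13.
2018-05-01 through 2018-05-05 is disjoint → start new block.
2018-05-02 through 2018-05-02 overlaps/touches 2018-05-01 through 2018-05-05 → extend to 2018-05-01 through 2018-05-05.
2018-05-04 through 2018-05-04 overlaps/touches 2018-05-01 through 2018-05-05 → extend to 2018-05-01 through 2018-05-05.
2018-05-07 through 2018-05-14 is disjoint → start new block.
2018-05-08 through 2018-05-09 overlaps/touches 2018-05-07 through 2018-05-14 → extend to 2018-05-07 through 2018-05-14.
2018-05-13 through 2018-05-13 overlaps/touches 2018-05-07 through 2018-05-14 → extend to 2018-05-07 through 2018-05-14.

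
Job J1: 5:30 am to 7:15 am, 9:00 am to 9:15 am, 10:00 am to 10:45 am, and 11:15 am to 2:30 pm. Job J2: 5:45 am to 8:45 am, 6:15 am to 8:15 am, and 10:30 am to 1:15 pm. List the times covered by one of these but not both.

B, merged: 5:45 am–8:45 am, 10:30 am–1:15 pm.
A but not B: 5:30 am–5:45 am, 9:00 am–9:15 am, 10:00 am–10:30 am, 1:15 pm–2:30 pm.
B but not A: 7:15 am–8:45 am, 10:45 am–11:15 am.
Combining gives A △ B.

5:30 am–5:45 am, 7:15 am–8:45 am, 9:00 am–9:15 am, 10:00 am–10:30 am, 10:45 am–11:15 am, 1:15 pm–2:30 pm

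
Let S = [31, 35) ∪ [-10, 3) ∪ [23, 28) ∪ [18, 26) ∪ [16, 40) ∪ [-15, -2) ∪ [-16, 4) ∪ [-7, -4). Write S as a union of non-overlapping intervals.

[-16, 4) ∪ [16, 40)

Sort by start: [-16, 4), [-15, -2), [-10, 3), [-7, -4), [16, 40), [18, 26), [23, 28), [31, 35).
[-15, -2) overlaps/touches [-16, 4) → extend to [-16, 4).
[-10, 3) overlaps/touches [-16, 4) → extend to [-16, 4).
[-7, -4) overlaps/touches [-16, 4) → extend to [-16, 4).
[16, 40) is disjoint → start new block.
[18, 26) overlaps/touches [16, 40) → extend to [16, 40).
[23, 28) overlaps/touches [16, 40) → extend to [16, 40).
[31, 35) overlaps/touches [16, 40) → extend to [16, 40).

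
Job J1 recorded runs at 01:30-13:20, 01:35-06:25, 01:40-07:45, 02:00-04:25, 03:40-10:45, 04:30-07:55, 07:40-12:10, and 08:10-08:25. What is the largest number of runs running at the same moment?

5

Walk the sorted start/end points keeping a running depth.
The depth first hits 5 at 03:40.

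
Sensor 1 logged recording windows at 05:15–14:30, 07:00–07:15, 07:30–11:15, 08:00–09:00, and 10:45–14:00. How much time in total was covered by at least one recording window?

9 h 15 min

Merged: 05:15–14:30.
Length: 9 h 15 min.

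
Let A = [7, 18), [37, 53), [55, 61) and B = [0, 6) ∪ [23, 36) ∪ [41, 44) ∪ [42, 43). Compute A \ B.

[7, 18) ∪ [37, 41) ∪ [44, 53) ∪ [55, 61)

Second set merges to [0, 6), [23, 36), [41, 44).
[7, 18): no B overlap → unchanged.
[37, 53) minus B → [37, 41), [44, 53).
[55, 61): no B overlap → unchanged.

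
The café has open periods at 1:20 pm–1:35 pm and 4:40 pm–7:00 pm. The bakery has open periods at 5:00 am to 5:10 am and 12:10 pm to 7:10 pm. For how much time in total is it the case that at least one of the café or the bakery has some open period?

7 h 10 min

A ∪ B = 5:00 am–5:10 am, 12:10 pm–7:10 pm.
Total: 10 min + 7 h = 7 h 10 min.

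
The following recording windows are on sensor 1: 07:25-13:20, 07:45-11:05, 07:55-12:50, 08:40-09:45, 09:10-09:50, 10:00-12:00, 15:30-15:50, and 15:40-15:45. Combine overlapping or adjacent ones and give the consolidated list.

07:45–11:05 overlaps/touches 07:25–13:20 → extend to 07:25–13:20.
07:55–12:50 overlaps/touches 07:25–13:20 → extend to 07:25–13:20.
08:40–09:45 overlaps/touches 07:25–13:20 → extend to 07:25–13:20.
09:10–09:50 overlaps/touches 07:25–13:20 → extend to 07:25–13:20.
10:00–12:00 overlaps/touches 07:25–13:20 → extend to 07:25–13:20.
15:30–15:50 is disjoint → start new block.
15:40–15:45 overlaps/touches 15:30–15:50 → extend to 15:30–15:50.

07:25–13:20, 15:30–15:50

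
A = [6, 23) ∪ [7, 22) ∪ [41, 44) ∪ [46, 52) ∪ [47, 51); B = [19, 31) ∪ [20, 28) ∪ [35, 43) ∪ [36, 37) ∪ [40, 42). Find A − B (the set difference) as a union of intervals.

[6, 19) ∪ [43, 44) ∪ [46, 52)

First set merges to [6, 23), [41, 44), [46, 52).
Second set merges to [19, 31), [35, 43).
[6, 23) with B removed leaves [6, 19).
[41, 44) with B removed leaves [43, 44).
[46, 52) is untouched.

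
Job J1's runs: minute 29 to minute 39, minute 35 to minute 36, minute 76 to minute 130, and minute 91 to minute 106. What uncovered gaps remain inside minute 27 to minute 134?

minute 27 to minute 29, minute 39 to minute 76, minute 130 to minute 134

The merged coverage is minute 29 to minute 39, minute 76 to minute 130.
Gaps within minute 27 to minute 134: minute 27 to minute 29, minute 39 to minute 76, minute 130 to minute 134.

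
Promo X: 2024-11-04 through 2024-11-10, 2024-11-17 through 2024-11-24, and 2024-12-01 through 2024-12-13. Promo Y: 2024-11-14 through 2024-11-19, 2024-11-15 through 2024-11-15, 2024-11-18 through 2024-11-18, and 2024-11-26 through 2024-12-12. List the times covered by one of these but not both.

2024-11-04 through 2024-11-10, 2024-11-14 through 2024-11-16, 2024-11-20 through 2024-11-24, 2024-11-26 through 2024-11-30, 2024-12-13 through 2024-12-13

Merge the second list: 2024-11-14 through 2024-11-19, 2024-11-26 through 2024-12-12.
A but not B: 2024-11-04 through 2024-11-10, 2024-11-20 through 2024-11-24, 2024-12-13 through 2024-12-13.
B but not A: 2024-11-14 through 2024-11-16, 2024-11-26 through 2024-11-30.
Combining gives A △ B.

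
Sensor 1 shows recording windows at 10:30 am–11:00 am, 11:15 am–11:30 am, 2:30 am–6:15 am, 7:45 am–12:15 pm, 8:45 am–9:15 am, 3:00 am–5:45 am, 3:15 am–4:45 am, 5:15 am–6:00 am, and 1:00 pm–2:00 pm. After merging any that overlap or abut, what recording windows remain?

2:30 am–6:15 am, 7:45 am–12:15 pm, 1:00 pm–2:00 pm

Sort by start: 2:30 am–6:15 am, 3:00 am–5:45 am, 3:15 am–4:45 am, 5:15 am–6:00 am, 7:45 am–12:15 pm, 8:45 am–9:15 am, 10:30 am–11:00 am, 11:15 am–11:30 am, 1:00 pm–2:00 pm.
3:00 am–5:45 am overlaps/touches 2:30 am–6:15 am → extend to 2:30 am–6:15 am.
3:15 am–4:45 am overlaps/touches 2:30 am–6:15 am → extend to 2:30 am–6:15 am.
5:15 am–6:00 am overlaps/touches 2:30 am–6:15 am → extend to 2:30 am–6:15 am.
7:45 am–12:15 pm is disjoint → start new block.
8:45 am–9:15 am overlaps/touches 7:45 am–12:15 pm → extend to 7:45 am–12:15 pm.
10:30 am–11:00 am overlaps/touches 7:45 am–12:15 pm → extend to 7:45 am–12:15 pm.
11:15 am–11:30 am overlaps/touches 7:45 am–12:15 pm → extend to 7:45 am–12:15 pm.
1:00 pm–2:00 pm is disjoint → start new block.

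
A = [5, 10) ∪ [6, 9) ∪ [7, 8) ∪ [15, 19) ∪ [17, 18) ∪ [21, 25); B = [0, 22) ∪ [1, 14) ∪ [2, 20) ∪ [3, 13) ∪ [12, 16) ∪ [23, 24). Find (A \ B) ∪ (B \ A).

[0, 5) ∪ [10, 15) ∪ [19, 21) ∪ [22, 23) ∪ [24, 25)

Merge the first list: [5, 10), [15, 19), [21, 25).
Merge the second list: [0, 22), [23, 24).
A \ B = [22, 23), [24, 25).
B \ A = [0, 5), [10, 15), [19, 21).
Union of the two gives the symmetric difference.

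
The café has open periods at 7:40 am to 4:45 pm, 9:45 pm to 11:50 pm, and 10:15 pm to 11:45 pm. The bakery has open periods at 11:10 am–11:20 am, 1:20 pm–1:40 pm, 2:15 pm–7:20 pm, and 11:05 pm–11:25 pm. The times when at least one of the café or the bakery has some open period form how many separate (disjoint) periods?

2

A, merged: 7:40 am–4:45 pm, 9:45 pm–11:50 pm.
A ∪ B = 7:40 am–7:20 pm, 9:45 pm–11:50 pm.
That is 2 disjoint pieces.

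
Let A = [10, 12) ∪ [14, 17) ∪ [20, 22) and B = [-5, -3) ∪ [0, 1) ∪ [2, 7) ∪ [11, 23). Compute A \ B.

[10, 12) minus B → [10, 11).
[14, 17): fully covered by B → removed.
[20, 22): fully covered by B → removed.

[10, 11)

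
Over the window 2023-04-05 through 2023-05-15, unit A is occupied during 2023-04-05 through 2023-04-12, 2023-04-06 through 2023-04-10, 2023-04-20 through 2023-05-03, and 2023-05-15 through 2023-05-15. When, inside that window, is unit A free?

2023-04-13 through 2023-04-19, 2023-05-04 through 2023-05-14

After merging, the occupied span is 2023-04-05 through 2023-04-12, 2023-04-20 through 2023-05-03, 2023-05-15 through 2023-05-15.
Uncovered inside 2023-04-05 through 2023-05-15: 2023-04-13 through 2023-04-19, 2023-05-04 through 2023-05-14.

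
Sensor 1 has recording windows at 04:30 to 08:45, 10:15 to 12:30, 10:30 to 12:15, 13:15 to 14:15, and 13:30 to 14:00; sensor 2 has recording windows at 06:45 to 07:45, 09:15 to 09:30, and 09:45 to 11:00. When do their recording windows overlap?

Merge the first list: 04:30-08:45, 10:15-12:30, 13:15-14:15.
04:30-08:45 overlaps B on 06:45-07:45.
10:15-12:30 overlaps B on 10:15-11:00.
13:15-14:15 falls entirely outside B.

06:45-07:45, 10:15-11:00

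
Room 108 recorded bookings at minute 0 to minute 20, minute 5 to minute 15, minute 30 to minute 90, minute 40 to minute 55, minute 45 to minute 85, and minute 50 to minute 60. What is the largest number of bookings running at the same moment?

At minute 50, 4 of the intervals are simultaneously active.
No point has more.

4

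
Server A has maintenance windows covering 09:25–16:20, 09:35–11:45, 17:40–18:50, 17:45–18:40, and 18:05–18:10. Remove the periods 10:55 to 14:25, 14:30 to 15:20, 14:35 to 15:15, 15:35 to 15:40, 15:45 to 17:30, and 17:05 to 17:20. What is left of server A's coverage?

First set merges to 09:25-16:20, 17:40-18:50.
Second set merges to 10:55-14:25, 14:30-15:20, 15:35-15:40, 15:45-17:30.
09:25-16:20 \ B = 09:25-10:55, 14:25-14:30, 15:20-15:35, 15:40-15:45.
17:40-18:50: nothing removed.

09:25-10:55, 14:25-14:30, 15:20-15:35, 15:40-15:45, 17:40-18:50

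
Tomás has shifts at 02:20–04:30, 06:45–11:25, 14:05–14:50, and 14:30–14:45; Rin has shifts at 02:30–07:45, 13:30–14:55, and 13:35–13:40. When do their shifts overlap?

02:30–04:30, 06:45–07:45, 14:05–14:50

Merge the first list: 02:20–04:30, 06:45–11:25, 14:05–14:50.
Merge the second list: 02:30–07:45, 13:30–14:55.
02:20–04:30 ∩ B → 02:30–04:30.
06:45–11:25 ∩ B → 06:45–07:45.
14:05–14:50 ∩ B → 14:05–14:50.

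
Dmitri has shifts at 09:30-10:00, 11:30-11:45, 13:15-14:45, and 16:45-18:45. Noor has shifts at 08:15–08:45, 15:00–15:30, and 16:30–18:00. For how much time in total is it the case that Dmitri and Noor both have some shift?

1 h 15 min

A ∩ B = 16:45-18:00.
Total: 1 h 15 min.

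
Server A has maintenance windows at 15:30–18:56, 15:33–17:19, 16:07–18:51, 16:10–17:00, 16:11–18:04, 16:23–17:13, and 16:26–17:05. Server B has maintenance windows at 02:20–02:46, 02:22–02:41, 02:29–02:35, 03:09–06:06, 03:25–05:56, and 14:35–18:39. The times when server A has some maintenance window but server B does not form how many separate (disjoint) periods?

Merge the first list: 15:30–18:56.
Merge the second list: 02:20–02:46, 03:09–06:06, 14:35–18:39.
A \ B = 18:39–18:56.
That is 1 disjoint piece.

1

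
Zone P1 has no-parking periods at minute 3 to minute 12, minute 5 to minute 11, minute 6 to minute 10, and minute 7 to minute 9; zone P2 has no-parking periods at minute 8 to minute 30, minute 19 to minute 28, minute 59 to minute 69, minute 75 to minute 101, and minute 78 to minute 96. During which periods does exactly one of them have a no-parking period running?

A, merged: minute 3 to minute 12.
B, merged: minute 8 to minute 30, minute 59 to minute 69, minute 75 to minute 101.
A \ B = minute 3 to minute 8.
B \ A = minute 12 to minute 30, minute 59 to minute 69, minute 75 to minute 101.
Union of the two gives the symmetric difference.

minute 3 to minute 8, minute 12 to minute 30, minute 59 to minute 69, minute 75 to minute 101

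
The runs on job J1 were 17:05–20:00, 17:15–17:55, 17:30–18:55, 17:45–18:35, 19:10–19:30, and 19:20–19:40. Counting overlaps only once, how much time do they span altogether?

Merged: 17:05–20:00.
Length: 2 h 55 min.

2 h 55 min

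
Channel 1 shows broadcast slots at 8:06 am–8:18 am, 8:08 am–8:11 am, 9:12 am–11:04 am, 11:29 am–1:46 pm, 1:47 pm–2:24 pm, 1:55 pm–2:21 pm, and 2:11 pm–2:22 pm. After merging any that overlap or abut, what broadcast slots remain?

8:06 am–8:18 am, 9:12 am–11:04 am, 11:29 am–1:46 pm, 1:47 pm–2:24 pm

8:08 am–8:11 am overlaps/touches 8:06 am–8:18 am → extend to 8:06 am–8:18 am.
9:12 am–11:04 am is disjoint → start new block.
11:29 am–1:46 pm is disjoint → start new block.
1:47 pm–2:24 pm is disjoint → start new block.
1:55 pm–2:21 pm overlaps/touches 1:47 pm–2:24 pm → extend to 1:47 pm–2:24 pm.
2:11 pm–2:22 pm overlaps/touches 1:47 pm–2:24 pm → extend to 1:47 pm–2:24 pm.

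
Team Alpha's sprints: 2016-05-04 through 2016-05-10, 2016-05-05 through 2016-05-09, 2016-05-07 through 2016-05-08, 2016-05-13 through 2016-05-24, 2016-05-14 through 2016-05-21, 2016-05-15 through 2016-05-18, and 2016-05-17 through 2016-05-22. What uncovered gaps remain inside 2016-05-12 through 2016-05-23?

The merged coverage is 2016-05-04 through 2016-05-10, 2016-05-13 through 2016-05-24.
Complement within 2016-05-12 through 2016-05-23: 2016-05-12 through 2016-05-12.

2016-05-12 through 2016-05-12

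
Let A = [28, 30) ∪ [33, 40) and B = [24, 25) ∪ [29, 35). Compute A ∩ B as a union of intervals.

[28, 30) meets the second set on [29, 30).
[33, 40) meets the second set on [33, 35).

[29, 30) ∪ [33, 35)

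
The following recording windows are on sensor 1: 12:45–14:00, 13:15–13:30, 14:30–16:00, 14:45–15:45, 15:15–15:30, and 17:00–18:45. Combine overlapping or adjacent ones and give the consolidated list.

13:15-13:30 overlaps/touches 12:45-14:00 → extend to 12:45-14:00.
14:30-16:00 is disjoint → start new block.
14:45-15:45 overlaps/touches 14:30-16:00 → extend to 14:30-16:00.
15:15-15:30 overlaps/touches 14:30-16:00 → extend to 14:30-16:00.
17:00-18:45 is disjoint → start new block.

12:45-14:00, 14:30-16:00, 17:00-18:45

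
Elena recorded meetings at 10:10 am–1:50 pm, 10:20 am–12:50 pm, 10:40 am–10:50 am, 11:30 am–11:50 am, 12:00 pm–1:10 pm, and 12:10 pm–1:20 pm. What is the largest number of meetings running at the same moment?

At 12:10 pm, 4 of the intervals are simultaneously active.
No point has more.

4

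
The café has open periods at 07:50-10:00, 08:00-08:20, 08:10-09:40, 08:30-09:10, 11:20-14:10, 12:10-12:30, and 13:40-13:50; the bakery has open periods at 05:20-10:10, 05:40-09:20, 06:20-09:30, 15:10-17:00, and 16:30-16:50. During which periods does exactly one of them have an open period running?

First set merges to 07:50–10:00, 11:20–14:10.
Second set merges to 05:20–10:10, 15:10–17:00.
A \ B = 11:20–14:10.
B \ A = 05:20–07:50, 10:00–10:10, 15:10–17:00.
Union of the two gives the symmetric difference.

05:20–07:50, 10:00–10:10, 11:20–14:10, 15:10–17:00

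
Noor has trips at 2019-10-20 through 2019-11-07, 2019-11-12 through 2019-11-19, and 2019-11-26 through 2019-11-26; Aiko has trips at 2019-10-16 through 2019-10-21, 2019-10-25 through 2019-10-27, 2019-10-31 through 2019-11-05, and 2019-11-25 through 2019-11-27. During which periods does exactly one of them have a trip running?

2019-10-16 through 2019-10-19, 2019-10-22 through 2019-10-24, 2019-10-28 through 2019-10-30, 2019-11-06 through 2019-11-07, 2019-11-12 through 2019-11-19, 2019-11-25 through 2019-11-25, 2019-11-27 through 2019-11-27

A but not B: 2019-10-22 through 2019-10-24, 2019-10-28 through 2019-10-30, 2019-11-06 through 2019-11-07, 2019-11-12 through 2019-11-19.
B but not A: 2019-10-16 through 2019-10-19, 2019-11-25 through 2019-11-25, 2019-11-27 through 2019-11-27.
Combining gives A △ B.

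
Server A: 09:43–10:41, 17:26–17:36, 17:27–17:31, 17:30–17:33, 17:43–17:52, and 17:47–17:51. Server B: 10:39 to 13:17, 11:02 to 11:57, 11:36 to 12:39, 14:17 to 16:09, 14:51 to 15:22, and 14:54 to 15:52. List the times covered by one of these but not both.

09:43–10:39, 10:41–13:17, 14:17–16:09, 17:26–17:36, 17:43–17:52

Merge the first list: 09:43–10:41, 17:26–17:36, 17:43–17:52.
Merge the second list: 10:39–13:17, 14:17–16:09.
A \ B = 09:43–10:39, 17:26–17:36, 17:43–17:52.
B \ A = 10:41–13:17, 14:17–16:09.
Union of the two gives the symmetric difference.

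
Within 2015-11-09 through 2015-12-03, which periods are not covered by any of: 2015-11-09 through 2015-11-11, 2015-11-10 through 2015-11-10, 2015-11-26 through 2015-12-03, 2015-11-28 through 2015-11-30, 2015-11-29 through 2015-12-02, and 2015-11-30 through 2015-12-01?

After merging, the occupied span is 2015-11-09 through 2015-11-11, 2015-11-26 through 2015-12-03.
Gaps within 2015-11-09 through 2015-12-03: 2015-11-12 through 2015-11-25.

2015-11-12 through 2015-11-25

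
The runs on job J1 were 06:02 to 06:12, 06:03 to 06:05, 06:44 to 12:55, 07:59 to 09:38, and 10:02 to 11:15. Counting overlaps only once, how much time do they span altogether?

6 h 21 min

Merged: 06:02–06:12, 06:44–12:55.
Lengths: 10 min + 6 h 11 min = 6 h 21 min.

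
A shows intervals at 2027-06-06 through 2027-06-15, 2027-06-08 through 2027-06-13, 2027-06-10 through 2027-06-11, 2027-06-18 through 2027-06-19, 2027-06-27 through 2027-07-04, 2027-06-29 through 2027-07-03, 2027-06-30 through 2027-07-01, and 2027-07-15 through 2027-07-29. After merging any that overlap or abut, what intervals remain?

2027-06-06 through 2027-06-15, 2027-06-18 through 2027-06-19, 2027-06-27 through 2027-07-04, 2027-07-15 through 2027-07-29

2027-06-08 through 2027-06-13 overlaps/touches 2027-06-06 through 2027-06-15 → extend to 2027-06-06 through 2027-06-15.
2027-06-10 through 2027-06-11 overlaps/touches 2027-06-06 through 2027-06-15 → extend to 2027-06-06 through 2027-06-15.
2027-06-18 through 2027-06-19 is disjoint → start new block.
2027-06-27 through 2027-07-04 is disjoint → start new block.
2027-06-29 through 2027-07-03 overlaps/touches 2027-06-27 through 2027-07-04 → extend to 2027-06-27 through 2027-07-04.
2027-06-30 through 2027-07-01 overlaps/touches 2027-06-27 through 2027-07-04 → extend to 2027-06-27 through 2027-07-04.
2027-07-15 through 2027-07-29 is disjoint → start new block.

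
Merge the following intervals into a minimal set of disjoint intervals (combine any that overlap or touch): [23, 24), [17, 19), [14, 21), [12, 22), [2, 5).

Sort by start: [2, 5), [12, 22), [14, 21), [17, 19), [23, 24).
[12, 22) is disjoint → start new block.
[14, 21) overlaps/touches [12, 22) → extend to [12, 22).
[17, 19) overlaps/touches [12, 22) → extend to [12, 22).
[23, 24) is disjoint → start new block.

[2, 5) ∪ [12, 22) ∪ [23, 24)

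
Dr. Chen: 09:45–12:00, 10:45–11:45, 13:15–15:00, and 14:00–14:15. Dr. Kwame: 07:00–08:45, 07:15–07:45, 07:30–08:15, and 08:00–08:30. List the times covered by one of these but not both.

A, merged: 09:45–12:00, 13:15–15:00.
B, merged: 07:00–08:45.
Only in the first: 09:45–12:00, 13:15–15:00.
Only in the second: 07:00–08:45.
Together these are the periods covered by exactly one.

07:00–08:45, 09:45–12:00, 13:15–15:00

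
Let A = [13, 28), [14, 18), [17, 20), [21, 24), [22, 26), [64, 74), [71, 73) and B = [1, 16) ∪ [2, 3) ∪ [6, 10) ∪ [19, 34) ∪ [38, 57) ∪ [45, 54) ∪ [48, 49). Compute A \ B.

[16, 19) ∪ [64, 74)

First set merges to [13, 28), [64, 74).
Second set merges to [1, 16), [19, 34), [38, 57).
[13, 28) with B removed leaves [16, 19).
[64, 74) is untouched.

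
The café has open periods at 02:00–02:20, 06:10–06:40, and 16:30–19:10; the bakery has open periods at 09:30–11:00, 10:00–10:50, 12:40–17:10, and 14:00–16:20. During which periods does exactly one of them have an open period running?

02:00–02:20, 06:10–06:40, 09:30–11:00, 12:40–16:30, 17:10–19:10

B, merged: 09:30–11:00, 12:40–17:10.
A but not B: 02:00–02:20, 06:10–06:40, 17:10–19:10.
B but not A: 09:30–11:00, 12:40–16:30.
Combining gives A △ B.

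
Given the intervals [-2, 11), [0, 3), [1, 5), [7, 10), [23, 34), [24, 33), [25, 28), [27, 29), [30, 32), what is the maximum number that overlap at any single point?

Sweep endpoints in order; track running count of active intervals.
Peak of 4 reached at 27.

4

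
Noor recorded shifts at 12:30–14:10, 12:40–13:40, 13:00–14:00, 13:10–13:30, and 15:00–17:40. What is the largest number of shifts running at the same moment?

Walk the sorted start/end points keeping a running depth.
The depth first hits 4 at 13:10.

4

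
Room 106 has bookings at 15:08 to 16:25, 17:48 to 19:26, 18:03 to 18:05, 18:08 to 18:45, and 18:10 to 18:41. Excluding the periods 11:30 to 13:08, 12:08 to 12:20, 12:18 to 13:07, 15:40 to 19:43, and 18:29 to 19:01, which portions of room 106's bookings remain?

First set merges to 15:08–16:25, 17:48–19:26.
Second set merges to 11:30–13:08, 15:40–19:43.
15:08–16:25 \ B = 15:08–15:40.
17:48–19:26: entirely removed.

15:08–15:40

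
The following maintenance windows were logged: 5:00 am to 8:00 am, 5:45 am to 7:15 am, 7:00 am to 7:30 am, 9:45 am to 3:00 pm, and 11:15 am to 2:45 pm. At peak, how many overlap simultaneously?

3

Walk the sorted start/end points keeping a running depth.
The depth first hits 3 at 7:00 am.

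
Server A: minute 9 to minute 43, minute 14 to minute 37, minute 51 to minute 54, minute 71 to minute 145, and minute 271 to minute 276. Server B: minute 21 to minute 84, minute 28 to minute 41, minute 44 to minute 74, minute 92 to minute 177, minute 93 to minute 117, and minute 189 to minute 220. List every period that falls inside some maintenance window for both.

First set merges to minute 9 to minute 43, minute 51 to minute 54, minute 71 to minute 145, minute 271 to minute 276.
Second set merges to minute 21 to minute 84, minute 92 to minute 177, minute 189 to minute 220.
minute 9 to minute 43 meets the second set on minute 21 to minute 43.
minute 51 to minute 54 meets the second set on minute 51 to minute 54.
minute 71 to minute 145 meets the second set on minute 71 to minute 84, minute 92 to minute 145.
minute 271 to minute 276: no overlap with the second set.

minute 21 to minute 43, minute 51 to minute 54, minute 71 to minute 84, minute 92 to minute 145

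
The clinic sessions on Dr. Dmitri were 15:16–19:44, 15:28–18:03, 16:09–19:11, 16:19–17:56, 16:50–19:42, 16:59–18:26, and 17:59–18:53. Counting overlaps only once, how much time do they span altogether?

4 h 28 min

Merged: 15:16–19:44.
Length: 4 h 28 min.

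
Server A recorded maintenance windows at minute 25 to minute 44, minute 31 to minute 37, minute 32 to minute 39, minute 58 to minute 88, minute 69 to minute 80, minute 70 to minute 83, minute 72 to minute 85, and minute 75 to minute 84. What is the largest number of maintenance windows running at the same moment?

5

Walk the sorted start/end points keeping a running depth.
The depth first hits 5 at minute 75.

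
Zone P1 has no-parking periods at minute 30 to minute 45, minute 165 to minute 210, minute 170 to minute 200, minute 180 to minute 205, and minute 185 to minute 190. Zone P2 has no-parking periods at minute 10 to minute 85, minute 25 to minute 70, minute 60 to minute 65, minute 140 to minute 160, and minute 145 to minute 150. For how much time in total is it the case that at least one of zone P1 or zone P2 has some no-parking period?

A, merged: minute 30 to minute 45, minute 165 to minute 210.
B, merged: minute 10 to minute 85, minute 140 to minute 160.
A ∪ B = minute 10 to minute 85, minute 140 to minute 160, minute 165 to minute 210.
Total: 75 minutes + 20 minutes + 45 minutes = 140 minutes.

140 minutes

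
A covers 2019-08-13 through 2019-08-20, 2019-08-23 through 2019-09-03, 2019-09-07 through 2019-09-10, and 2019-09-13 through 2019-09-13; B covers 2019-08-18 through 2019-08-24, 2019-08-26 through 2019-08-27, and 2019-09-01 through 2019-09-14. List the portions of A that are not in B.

2019-08-13 through 2019-08-20 \ B = 2019-08-13 through 2019-08-17.
2019-08-23 through 2019-09-03 \ B = 2019-08-25 through 2019-08-25, 2019-08-28 through 2019-08-31.
2019-09-07 through 2019-09-10: entirely removed.
2019-09-13 through 2019-09-13: entirely removed.

2019-08-13 through 2019-08-17, 2019-08-25 through 2019-08-25, 2019-08-28 through 2019-08-31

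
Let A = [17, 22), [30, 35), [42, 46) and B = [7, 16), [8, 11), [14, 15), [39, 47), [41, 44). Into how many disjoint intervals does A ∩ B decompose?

1

B, merged: [7, 16), [39, 47).
A ∩ B = [42, 46).
That is 1 disjoint piece.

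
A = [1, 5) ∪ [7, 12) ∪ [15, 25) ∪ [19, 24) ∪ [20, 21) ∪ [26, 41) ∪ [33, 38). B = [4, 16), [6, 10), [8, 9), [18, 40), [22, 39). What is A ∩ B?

[4, 5) ∪ [7, 12) ∪ [15, 16) ∪ [18, 25) ∪ [26, 40)

A, merged: [1, 5), [7, 12), [15, 25), [26, 41).
B, merged: [4, 16), [18, 40).
[1, 5) overlaps B on [4, 5).
[7, 12) overlaps B on [7, 12).
[15, 25) overlaps B on [15, 16), [18, 25).
[26, 41) overlaps B on [26, 40).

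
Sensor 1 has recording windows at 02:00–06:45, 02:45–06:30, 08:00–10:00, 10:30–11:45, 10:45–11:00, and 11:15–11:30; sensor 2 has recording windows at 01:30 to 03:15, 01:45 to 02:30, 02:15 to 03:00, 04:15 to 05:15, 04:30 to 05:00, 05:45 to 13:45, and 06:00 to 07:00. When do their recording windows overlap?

Merge the first list: 02:00–06:45, 08:00–10:00, 10:30–11:45.
Merge the second list: 01:30–03:15, 04:15–05:15, 05:45–13:45.
02:00–06:45 meets the second set on 02:00–03:15, 04:15–05:15, 05:45–06:45.
08:00–10:00 meets the second set on 08:00–10:00.
10:30–11:45 meets the second set on 10:30–11:45.

02:00–03:15, 04:15–05:15, 05:45–06:45, 08:00–10:00, 10:30–11:45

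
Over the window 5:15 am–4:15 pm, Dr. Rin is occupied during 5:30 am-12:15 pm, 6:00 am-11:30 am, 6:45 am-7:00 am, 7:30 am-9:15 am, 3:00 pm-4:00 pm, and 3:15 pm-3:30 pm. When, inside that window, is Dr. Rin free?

5:15 am–5:30 am, 12:15 pm–3:00 pm, 4:00 pm–4:15 pm

Covered (merged): 5:30 am–12:15 pm, 3:00 pm–4:00 pm.
Uncovered inside 5:15 am–4:15 pm: 5:15 am–5:30 am, 12:15 pm–3:00 pm, 4:00 pm–4:15 pm.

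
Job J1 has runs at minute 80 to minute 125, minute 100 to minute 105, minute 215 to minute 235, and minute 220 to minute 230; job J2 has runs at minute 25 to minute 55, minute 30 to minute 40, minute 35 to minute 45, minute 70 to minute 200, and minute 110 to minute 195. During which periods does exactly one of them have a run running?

minute 25 to minute 55, minute 70 to minute 80, minute 125 to minute 200, minute 215 to minute 235

Merge the first list: minute 80 to minute 125, minute 215 to minute 235.
Merge the second list: minute 25 to minute 55, minute 70 to minute 200.
Only in the first: minute 215 to minute 235.
Only in the second: minute 25 to minute 55, minute 70 to minute 80, minute 125 to minute 200.
Together these are the periods covered by exactly one.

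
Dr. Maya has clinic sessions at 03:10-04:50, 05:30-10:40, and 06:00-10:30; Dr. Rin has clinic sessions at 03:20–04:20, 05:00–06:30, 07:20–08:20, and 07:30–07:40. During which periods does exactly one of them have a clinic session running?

03:10–03:20, 04:20–04:50, 05:00–05:30, 06:30–07:20, 08:20–10:40

A, merged: 03:10–04:50, 05:30–10:40.
B, merged: 03:20–04:20, 05:00–06:30, 07:20–08:20.
A \ B = 03:10–03:20, 04:20–04:50, 06:30–07:20, 08:20–10:40.
B \ A = 05:00–05:30.
Union of the two gives the symmetric difference.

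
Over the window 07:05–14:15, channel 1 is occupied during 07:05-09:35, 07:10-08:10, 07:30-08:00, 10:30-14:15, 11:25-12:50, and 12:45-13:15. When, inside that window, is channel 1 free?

09:35–10:30

After merging, the occupied span is 07:05–09:35, 10:30–14:15.
Complement within 07:05–14:15: 09:35–10:30.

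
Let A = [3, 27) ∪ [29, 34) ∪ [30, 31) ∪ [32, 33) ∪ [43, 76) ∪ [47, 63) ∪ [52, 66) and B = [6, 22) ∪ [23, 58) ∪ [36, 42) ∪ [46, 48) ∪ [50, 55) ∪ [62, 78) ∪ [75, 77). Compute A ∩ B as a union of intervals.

[6, 22) ∪ [23, 27) ∪ [29, 34) ∪ [43, 58) ∪ [62, 76)

A, merged: [3, 27), [29, 34), [43, 76).
B, merged: [6, 22), [23, 58), [62, 78).
[3, 27) meets the second set on [6, 22), [23, 27).
[29, 34) meets the second set on [29, 34).
[43, 76) meets the second set on [43, 58), [62, 76).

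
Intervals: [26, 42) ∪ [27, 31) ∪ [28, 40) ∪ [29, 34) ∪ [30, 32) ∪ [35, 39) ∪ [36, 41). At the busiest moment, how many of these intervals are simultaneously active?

5

Walk the sorted start/end points keeping a running depth.
The depth first hits 5 at 30.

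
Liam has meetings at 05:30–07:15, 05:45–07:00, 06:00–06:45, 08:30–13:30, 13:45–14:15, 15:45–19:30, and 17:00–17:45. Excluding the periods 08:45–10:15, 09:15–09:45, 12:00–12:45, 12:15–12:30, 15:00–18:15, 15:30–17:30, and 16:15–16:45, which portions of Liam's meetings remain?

05:30–07:15, 08:30–08:45, 10:15–12:00, 12:45–13:30, 13:45–14:15, 18:15–19:30

A, merged: 05:30–07:15, 08:30–13:30, 13:45–14:15, 15:45–19:30.
B, merged: 08:45–10:15, 12:00–12:45, 15:00–18:15.
05:30–07:15 is untouched.
08:30–13:30 with B removed leaves 08:30–08:45, 10:15–12:00, 12:45–13:30.
13:45–14:15 is untouched.
15:45–19:30 with B removed leaves 18:15–19:30.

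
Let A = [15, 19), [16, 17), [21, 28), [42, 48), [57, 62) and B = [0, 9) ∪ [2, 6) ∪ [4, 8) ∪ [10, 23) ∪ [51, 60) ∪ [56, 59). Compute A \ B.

Merge the first list: [15, 19), [21, 28), [42, 48), [57, 62).
Merge the second list: [0, 9), [10, 23), [51, 60).
[15, 19) lies entirely inside B → drops out.
[21, 28) with B removed leaves [23, 28).
[42, 48) is untouched.
[57, 62) with B removed leaves [60, 62).

[23, 28) ∪ [42, 48) ∪ [60, 62)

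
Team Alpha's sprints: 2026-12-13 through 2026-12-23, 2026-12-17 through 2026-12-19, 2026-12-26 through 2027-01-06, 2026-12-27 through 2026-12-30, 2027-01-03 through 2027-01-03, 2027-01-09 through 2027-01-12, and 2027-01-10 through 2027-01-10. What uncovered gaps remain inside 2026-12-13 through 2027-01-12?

2026-12-24 through 2026-12-25, 2027-01-07 through 2027-01-08

The merged coverage is 2026-12-13 through 2026-12-23, 2026-12-26 through 2027-01-06, 2027-01-09 through 2027-01-12.
Complement within 2026-12-13 through 2027-01-12: 2026-12-24 through 2026-12-25, 2027-01-07 through 2027-01-08.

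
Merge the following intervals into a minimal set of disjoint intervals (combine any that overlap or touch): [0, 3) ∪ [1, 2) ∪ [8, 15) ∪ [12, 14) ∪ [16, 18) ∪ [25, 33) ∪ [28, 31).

[0, 3) ∪ [8, 15) ∪ [16, 18) ∪ [25, 33)

[1, 2) overlaps/touches [0, 3) → extend to [0, 3).
[8, 15) is disjoint → start new block.
[12, 14) overlaps/touches [8, 15) → extend to [8, 15).
[16, 18) is disjoint → start new block.
[25, 33) is disjoint → start new block.
[28, 31) overlaps/touches [25, 33) → extend to [25, 33).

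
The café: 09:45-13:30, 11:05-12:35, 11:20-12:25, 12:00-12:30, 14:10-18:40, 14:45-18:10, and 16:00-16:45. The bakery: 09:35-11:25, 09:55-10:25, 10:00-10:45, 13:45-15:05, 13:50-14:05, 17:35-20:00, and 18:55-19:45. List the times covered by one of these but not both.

09:35–09:45, 11:25–13:30, 13:45–14:10, 15:05–17:35, 18:40–20:00

Merge the first list: 09:45–13:30, 14:10–18:40.
Merge the second list: 09:35–11:25, 13:45–15:05, 17:35–20:00.
A but not B: 11:25–13:30, 15:05–17:35.
B but not A: 09:35–09:45, 13:45–14:10, 18:40–20:00.
Combining gives A △ B.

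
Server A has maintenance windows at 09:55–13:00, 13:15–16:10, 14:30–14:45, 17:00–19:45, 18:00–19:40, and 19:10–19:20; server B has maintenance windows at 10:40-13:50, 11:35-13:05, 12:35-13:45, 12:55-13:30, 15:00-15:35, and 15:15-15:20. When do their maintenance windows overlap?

A, merged: 09:55–13:00, 13:15–16:10, 17:00–19:45.
B, merged: 10:40–13:50, 15:00–15:35.
09:55–13:00 overlaps B on 10:40–13:00.
13:15–16:10 overlaps B on 13:15–13:50, 15:00–15:35.
17:00–19:45 falls entirely outside B.

10:40–13:00, 13:15–13:50, 15:00–15:35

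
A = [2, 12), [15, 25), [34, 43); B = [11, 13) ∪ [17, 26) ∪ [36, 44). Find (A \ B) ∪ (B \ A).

A \ B = [2, 11), [15, 17), [34, 36).
B \ A = [12, 13), [25, 26), [43, 44).
Union of the two gives the symmetric difference.

[2, 11) ∪ [12, 13) ∪ [15, 17) ∪ [25, 26) ∪ [34, 36) ∪ [43, 44)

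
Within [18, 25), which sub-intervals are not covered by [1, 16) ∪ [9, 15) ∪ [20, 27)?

[18, 20)

The merged coverage is [1, 16), [20, 27).
Complement within [18, 25): [18, 20).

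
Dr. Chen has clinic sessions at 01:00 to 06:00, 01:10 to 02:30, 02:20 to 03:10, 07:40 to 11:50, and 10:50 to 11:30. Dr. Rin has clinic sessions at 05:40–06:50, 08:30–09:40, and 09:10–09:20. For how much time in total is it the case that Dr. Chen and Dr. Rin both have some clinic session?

Merge the first list: 01:00–06:00, 07:40–11:50.
Merge the second list: 05:40–06:50, 08:30–09:40.
A ∩ B = 05:40–06:00, 08:30–09:40.
Total: 20 min + 1 h 10 min = 1 h 30 min.

1 h 30 min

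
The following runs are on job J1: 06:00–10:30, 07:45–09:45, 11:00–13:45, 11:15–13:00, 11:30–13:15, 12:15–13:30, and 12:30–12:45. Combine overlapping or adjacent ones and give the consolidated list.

07:45-09:45 overlaps/touches 06:00-10:30 → extend to 06:00-10:30.
11:00-13:45 is disjoint → start new block.
11:15-13:00 overlaps/touches 11:00-13:45 → extend to 11:00-13:45.
11:30-13:15 overlaps/touches 11:00-13:45 → extend to 11:00-13:45.
12:15-13:30 overlaps/touches 11:00-13:45 → extend to 11:00-13:45.
12:30-12:45 overlaps/touches 11:00-13:45 → extend to 11:00-13:45.

06:00-10:30, 11:00-13:45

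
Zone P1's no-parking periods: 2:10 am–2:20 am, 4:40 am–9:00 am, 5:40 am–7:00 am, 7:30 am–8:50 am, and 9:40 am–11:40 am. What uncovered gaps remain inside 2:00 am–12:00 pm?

2:00 am–2:10 am, 2:20 am–4:40 am, 9:00 am–9:40 am, 11:40 am–12:00 pm

The merged coverage is 2:10 am–2:20 am, 4:40 am–9:00 am, 9:40 am–11:40 am.
Gaps within 2:00 am–12:00 pm: 2:00 am–2:10 am, 2:20 am–4:40 am, 9:00 am–9:40 am, 11:40 am–12:00 pm.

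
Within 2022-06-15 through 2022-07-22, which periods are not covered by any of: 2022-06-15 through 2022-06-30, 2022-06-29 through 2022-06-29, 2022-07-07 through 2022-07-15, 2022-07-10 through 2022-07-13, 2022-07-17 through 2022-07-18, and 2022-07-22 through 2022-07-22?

The merged coverage is 2022-06-15 through 2022-06-30, 2022-07-07 through 2022-07-15, 2022-07-17 through 2022-07-18, 2022-07-22 through 2022-07-22.
Uncovered inside 2022-06-15 through 2022-07-22: 2022-07-01 through 2022-07-06, 2022-07-16 through 2022-07-16, 2022-07-19 through 2022-07-21.

2022-07-01 through 2022-07-06, 2022-07-16 through 2022-07-16, 2022-07-19 through 2022-07-21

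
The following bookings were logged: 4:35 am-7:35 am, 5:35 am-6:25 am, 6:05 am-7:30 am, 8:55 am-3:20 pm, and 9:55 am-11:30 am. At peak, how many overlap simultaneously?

3

At 6:05 am, 3 of the intervals are simultaneously active.
No point has more.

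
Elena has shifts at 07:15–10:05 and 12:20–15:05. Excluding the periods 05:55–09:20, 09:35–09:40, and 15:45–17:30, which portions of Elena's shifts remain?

09:20-09:35, 09:40-10:05, 12:20-15:05

07:15-10:05 with B removed leaves 09:20-09:35, 09:40-10:05.
12:20-15:05 is untouched.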